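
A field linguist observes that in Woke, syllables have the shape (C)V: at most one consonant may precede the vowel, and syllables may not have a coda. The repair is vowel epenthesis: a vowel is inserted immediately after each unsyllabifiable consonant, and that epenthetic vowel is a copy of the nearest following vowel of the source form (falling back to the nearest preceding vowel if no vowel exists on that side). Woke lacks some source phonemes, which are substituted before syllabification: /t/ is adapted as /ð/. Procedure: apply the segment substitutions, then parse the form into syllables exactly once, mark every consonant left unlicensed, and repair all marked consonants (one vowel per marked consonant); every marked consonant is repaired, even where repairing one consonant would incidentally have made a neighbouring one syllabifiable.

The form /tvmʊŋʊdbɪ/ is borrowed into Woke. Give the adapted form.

Substitution: /t/ → /ð/, giving /ðvmʊŋʊdbɪ/.
Under (C)V, the unsyllabifiable consonants are /ð/, /v/, /d/ (no codas are permitted; onsets are limited to one consonant).
Each unlicensed consonant becomes the onset of a new syllable: /ð/ → /ðʊ/, /v/ → /vʊ/, /d/ → /dɪ/.

ðʊvʊmʊŋʊdɪbɪ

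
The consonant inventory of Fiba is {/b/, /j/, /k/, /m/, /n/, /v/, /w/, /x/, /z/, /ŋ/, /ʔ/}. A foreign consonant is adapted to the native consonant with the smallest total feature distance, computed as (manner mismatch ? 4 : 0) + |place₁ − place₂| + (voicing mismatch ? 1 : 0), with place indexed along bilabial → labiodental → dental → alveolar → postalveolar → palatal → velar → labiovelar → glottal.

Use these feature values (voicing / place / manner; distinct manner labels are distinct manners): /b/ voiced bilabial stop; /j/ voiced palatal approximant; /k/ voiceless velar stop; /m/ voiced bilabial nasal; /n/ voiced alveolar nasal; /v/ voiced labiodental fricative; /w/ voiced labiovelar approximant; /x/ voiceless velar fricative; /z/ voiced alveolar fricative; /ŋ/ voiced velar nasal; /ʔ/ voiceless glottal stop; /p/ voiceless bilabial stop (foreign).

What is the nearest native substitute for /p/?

/b/ is closest: same manner (stop), place distance 0 (bilabial→bilabial), voicing differs (+1); total 1. Next closest is /m/ at distance 5.

b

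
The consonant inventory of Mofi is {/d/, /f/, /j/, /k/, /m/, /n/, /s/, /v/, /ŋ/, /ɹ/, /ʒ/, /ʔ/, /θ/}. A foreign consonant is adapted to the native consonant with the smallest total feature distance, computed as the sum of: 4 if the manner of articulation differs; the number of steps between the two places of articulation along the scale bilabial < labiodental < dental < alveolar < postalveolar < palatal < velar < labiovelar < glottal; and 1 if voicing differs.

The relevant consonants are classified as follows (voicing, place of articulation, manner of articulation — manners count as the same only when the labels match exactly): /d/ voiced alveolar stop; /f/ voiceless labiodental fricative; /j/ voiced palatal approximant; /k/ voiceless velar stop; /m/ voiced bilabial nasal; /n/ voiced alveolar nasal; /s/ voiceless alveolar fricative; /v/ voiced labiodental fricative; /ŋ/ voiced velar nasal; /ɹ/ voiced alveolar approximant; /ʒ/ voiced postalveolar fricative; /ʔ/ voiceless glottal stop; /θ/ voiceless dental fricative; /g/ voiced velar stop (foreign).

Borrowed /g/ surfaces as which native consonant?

/k/ is closest: same manner (stop), place distance 0 (velar→velar), voicing differs (+1); total 1. Next closest is /d/ at distance 3.

k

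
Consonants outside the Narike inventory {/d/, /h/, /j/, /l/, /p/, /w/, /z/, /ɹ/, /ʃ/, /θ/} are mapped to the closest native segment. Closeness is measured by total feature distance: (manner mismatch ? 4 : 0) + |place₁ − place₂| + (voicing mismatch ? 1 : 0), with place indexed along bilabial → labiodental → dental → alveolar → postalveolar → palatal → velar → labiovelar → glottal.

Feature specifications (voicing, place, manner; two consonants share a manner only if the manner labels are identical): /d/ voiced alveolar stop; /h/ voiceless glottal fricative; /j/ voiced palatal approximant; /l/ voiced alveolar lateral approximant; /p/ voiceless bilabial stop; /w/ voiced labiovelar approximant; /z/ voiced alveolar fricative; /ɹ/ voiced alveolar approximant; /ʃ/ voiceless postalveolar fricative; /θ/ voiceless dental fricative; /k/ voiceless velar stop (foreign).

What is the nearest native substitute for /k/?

/d/ is closest: same manner (stop), place distance 3 (velar→alveolar), voicing differs (+1); total 4. Next closest is /h/ at distance 6.

d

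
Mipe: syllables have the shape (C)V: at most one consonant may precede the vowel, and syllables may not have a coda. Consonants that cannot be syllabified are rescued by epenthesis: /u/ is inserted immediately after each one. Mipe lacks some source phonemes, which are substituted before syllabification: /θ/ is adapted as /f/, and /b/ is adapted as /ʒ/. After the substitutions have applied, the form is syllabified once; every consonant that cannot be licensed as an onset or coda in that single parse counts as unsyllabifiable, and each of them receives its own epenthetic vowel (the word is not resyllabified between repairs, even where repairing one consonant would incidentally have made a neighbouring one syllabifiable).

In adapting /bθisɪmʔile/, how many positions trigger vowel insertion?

After substitution the input is /ʒfisɪmʔile/.
The unsyllabifiable consonants are /ʒ/, /m/; each receives one epenthetic vowel.

2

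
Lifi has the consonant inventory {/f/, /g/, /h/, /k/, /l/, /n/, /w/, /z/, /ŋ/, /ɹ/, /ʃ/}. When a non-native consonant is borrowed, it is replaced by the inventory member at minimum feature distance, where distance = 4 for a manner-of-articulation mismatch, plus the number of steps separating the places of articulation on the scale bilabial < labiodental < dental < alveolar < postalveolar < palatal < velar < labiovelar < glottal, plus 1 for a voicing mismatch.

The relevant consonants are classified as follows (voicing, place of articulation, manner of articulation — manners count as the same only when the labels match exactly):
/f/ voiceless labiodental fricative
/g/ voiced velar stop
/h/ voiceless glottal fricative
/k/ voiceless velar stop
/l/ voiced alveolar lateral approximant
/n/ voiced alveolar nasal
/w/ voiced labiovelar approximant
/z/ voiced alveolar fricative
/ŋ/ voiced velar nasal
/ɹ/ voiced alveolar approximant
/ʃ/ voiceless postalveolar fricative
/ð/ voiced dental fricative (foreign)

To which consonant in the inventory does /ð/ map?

z

/z/ is closest: same manner (fricative), place distance 1 (dental→alveolar), same voicing; total 1. Next closest is /f/ at distance 2.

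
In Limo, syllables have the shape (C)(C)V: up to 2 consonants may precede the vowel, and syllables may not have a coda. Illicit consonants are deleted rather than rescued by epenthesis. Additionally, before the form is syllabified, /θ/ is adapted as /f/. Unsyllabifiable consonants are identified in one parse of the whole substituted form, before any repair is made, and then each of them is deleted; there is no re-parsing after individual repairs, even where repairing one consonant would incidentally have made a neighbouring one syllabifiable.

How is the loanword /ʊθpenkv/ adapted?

Substitution: /θ/ → /f/, giving /ʊfpenkv/.
The consonants /n/, /k/, /v/ cannot be parsed into a legal (C)(C)V syllable (no codas are permitted; onsets may contain at most 2 consonants).
Each unlicensed consonant is deleted: /n/, /k/, /v/.

ʊfpe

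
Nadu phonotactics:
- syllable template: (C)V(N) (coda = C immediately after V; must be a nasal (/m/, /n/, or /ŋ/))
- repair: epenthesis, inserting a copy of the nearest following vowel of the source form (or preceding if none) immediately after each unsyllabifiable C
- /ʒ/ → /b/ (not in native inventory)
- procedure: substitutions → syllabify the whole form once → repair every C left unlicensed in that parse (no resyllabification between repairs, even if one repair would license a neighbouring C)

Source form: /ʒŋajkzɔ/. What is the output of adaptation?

Substitution: /ʒ/ → /b/, giving /bŋajkzɔ/.
Syllabifying with onset maximization leaves /b/, /j/, /k/ stranded (only a nasal (/m/, /n/, or /ŋ/) is licensed in coda position; onsets are limited to one consonant).
Inserting the epenthetic vowel yields /b/ → /ba/, /j/ → /jɔ/, /k/ → /kɔ/.

baŋajɔkɔzɔ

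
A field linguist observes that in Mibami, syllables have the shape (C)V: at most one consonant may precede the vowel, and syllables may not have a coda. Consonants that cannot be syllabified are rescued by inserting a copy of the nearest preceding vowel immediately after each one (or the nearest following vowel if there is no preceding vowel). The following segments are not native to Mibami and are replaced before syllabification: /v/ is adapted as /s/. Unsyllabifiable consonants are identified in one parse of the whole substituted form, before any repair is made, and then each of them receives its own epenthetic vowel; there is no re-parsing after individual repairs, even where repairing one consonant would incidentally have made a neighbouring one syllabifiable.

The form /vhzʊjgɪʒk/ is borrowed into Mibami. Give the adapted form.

Substitution: /v/ → /s/, giving /shzʊjgɪʒk/.
Syllabifying with onset maximization leaves /s/, /h/, /j/, /ʒ/, /k/ stranded (no codas are permitted; onsets are limited to one consonant).
Each unlicensed consonant becomes the onset of a new syllable: /s/ → /sʊ/, /h/ → /hʊ/, /j/ → /jʊ/, /ʒ/ → /ʒɪ/, /k/ → /kɪ/.

sʊhʊzʊjʊgɪʒɪkɪ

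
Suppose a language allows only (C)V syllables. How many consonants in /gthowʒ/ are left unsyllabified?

4

Under (C)V, the unsyllabifiable consonants are /g/, /t/, /w/, /ʒ/ (no codas are permitted; onsets are limited to one consonant).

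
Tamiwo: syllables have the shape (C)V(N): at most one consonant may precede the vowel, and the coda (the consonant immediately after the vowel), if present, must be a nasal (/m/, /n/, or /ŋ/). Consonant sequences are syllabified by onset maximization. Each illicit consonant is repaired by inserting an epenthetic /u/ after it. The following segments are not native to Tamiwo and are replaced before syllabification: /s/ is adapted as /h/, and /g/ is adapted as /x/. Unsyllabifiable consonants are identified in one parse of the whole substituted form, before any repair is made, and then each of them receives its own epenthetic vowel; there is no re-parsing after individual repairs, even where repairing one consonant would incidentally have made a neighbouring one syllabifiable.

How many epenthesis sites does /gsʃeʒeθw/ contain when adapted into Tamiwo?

After substitution the input is /xhʃeʒeθw/.
The unsyllabifiable consonants are /x/, /h/, /θ/, /w/; each receives one epenthetic vowel.

4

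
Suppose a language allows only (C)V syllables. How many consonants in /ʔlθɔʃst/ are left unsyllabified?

5

The consonants /ʔ/, /l/, /ʃ/, /s/, /t/ cannot be parsed into a legal (C)V syllable (no codas are permitted; onsets are limited to one consonant).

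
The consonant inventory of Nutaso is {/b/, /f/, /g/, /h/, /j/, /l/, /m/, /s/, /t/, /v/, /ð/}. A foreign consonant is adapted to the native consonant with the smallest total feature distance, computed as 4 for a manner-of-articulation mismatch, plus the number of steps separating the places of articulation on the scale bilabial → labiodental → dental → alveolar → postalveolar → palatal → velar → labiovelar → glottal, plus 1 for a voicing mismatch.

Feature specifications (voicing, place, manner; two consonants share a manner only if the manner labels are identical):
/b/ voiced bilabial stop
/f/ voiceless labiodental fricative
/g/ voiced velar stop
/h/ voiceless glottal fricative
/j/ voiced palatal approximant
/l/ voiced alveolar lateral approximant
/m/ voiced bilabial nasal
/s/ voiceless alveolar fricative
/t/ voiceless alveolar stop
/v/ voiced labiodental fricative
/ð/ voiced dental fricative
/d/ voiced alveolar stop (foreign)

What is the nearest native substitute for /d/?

/t/ is closest: same manner (stop), place distance 0 (alveolar→alveolar), voicing differs (+1); total 1. Next closest is /b/ at distance 3.

t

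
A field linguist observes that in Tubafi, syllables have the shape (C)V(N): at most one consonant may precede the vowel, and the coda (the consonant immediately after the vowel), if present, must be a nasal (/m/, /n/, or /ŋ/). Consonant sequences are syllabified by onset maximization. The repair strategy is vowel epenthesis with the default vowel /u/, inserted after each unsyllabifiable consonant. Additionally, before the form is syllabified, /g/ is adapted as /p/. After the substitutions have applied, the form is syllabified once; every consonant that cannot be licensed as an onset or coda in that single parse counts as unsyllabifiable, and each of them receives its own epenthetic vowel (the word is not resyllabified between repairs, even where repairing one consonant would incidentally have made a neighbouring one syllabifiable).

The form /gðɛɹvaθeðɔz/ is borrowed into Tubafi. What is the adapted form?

Substitution: /g/ → /p/, giving /pðɛɹvaθeðɔz/.
Under (C)V(N), the unsyllabifiable consonants are /p/, /ɹ/, /z/ (only a nasal (/m/, /n/, or /ŋ/) is licensed in coda position; onsets are limited to one consonant).
Inserting the epenthetic vowel yields /p/ → /pu/, /ɹ/ → /ɹu/, /z/ → /zu/.

puðɛɹuvaθeðɔzu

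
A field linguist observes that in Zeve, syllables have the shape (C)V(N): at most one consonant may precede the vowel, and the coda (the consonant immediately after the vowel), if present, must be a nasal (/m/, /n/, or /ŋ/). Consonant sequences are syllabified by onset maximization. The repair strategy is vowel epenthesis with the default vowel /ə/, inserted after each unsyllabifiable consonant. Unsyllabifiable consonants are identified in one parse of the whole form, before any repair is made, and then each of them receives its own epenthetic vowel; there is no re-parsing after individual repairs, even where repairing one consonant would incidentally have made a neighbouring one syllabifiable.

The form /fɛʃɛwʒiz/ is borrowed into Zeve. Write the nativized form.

fɛʃɛwəʒizə

Syllabifying with onset maximization leaves /w/, /z/ stranded (only a nasal (/m/, /n/, or /ŋ/) is licensed in coda position; onsets are limited to one consonant).
Epenthesis after each stranded consonant: /w/ → /wə/, /z/ → /zə/.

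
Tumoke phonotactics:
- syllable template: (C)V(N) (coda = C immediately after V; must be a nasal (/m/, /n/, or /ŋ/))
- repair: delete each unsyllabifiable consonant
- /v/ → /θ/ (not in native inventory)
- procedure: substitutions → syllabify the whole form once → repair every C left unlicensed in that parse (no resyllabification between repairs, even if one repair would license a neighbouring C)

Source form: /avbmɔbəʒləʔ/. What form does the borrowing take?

amɔbələ

Substitution: /v/ → /θ/, giving /aθbmɔbəʒləʔ/.
The consonants /θ/, /b/, /ʒ/, /ʔ/ cannot be parsed into a legal (C)V(N) syllable (only a nasal (/m/, /n/, or /ŋ/) is licensed in coda position; onsets are limited to one consonant).
Each unlicensed consonant is deleted: /θ/, /b/, /ʒ/, /ʔ/.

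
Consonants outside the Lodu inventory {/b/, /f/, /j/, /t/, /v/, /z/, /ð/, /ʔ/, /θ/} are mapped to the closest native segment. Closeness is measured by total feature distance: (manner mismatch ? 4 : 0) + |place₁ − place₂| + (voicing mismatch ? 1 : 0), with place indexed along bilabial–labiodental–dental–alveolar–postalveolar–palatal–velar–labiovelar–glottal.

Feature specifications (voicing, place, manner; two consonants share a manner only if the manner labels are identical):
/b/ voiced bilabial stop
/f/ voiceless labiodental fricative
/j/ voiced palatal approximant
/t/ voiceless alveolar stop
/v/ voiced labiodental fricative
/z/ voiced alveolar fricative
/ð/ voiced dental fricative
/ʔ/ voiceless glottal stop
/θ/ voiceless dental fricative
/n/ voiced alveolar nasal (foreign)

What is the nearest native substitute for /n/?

/z/ is closest: manner differs (nasal→fricative, +4), place distance 0 (alveolar→alveolar), same voicing; total 4. Next closest is /t/ at distance 5.

z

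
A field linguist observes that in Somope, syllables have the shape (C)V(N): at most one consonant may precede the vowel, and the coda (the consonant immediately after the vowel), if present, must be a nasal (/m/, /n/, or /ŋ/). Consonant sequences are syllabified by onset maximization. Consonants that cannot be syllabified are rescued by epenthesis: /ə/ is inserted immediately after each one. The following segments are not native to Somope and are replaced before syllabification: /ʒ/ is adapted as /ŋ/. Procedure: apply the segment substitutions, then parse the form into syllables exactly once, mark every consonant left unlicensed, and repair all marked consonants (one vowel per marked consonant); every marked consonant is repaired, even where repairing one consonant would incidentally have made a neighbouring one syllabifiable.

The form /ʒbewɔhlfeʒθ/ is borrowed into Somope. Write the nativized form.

ŋəbewɔhələfeŋθə

Substitution: /ʒ/ → /ŋ/, giving /ŋbewɔhlfeŋθ/.
Syllabifying with onset maximization leaves /ŋ/, /h/, /l/, /θ/ stranded (only a nasal (/m/, /n/, or /ŋ/) is licensed in coda position; onsets are limited to one consonant).
Each unlicensed consonant becomes the onset of a new syllable: /ŋ/ → /ŋə/, /h/ → /hə/, /l/ → /lə/, /θ/ → /θə/.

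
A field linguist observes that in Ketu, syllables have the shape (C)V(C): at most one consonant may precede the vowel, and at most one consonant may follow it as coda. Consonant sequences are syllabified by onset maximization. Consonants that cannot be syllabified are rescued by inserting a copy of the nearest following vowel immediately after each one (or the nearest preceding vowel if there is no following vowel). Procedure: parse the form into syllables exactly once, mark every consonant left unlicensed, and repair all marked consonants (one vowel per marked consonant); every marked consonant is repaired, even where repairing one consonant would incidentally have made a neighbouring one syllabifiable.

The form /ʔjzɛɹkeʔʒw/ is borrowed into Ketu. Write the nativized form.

Under (C)V(C), the unsyllabifiable consonants are /ʔ/, /j/, /ʒ/, /w/ (at most one coda consonant is licensed; onsets are limited to one consonant).
Each unlicensed consonant becomes the onset of a new syllable: /ʔ/ → /ʔɛ/, /j/ → /jɛ/, /ʒ/ → /ʒe/, /w/ → /we/.

ʔɛjɛzɛɹkeʔʒewe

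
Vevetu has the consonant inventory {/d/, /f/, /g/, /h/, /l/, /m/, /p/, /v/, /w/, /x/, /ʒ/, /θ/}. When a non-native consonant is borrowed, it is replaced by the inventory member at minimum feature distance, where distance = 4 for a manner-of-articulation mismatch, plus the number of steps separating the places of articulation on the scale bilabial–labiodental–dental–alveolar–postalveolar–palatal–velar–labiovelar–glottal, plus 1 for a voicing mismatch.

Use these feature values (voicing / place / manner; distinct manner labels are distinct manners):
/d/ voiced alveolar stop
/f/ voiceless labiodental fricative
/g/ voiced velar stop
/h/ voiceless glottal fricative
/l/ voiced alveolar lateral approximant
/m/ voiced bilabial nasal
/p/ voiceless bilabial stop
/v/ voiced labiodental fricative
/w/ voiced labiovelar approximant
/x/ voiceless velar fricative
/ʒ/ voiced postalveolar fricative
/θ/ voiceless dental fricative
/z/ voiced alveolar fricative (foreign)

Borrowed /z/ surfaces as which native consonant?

/ʒ/ is closest: same manner (fricative), place distance 1 (alveolar→postalveolar), same voicing; total 1. Next closest is /v/ at distance 2.

ʒ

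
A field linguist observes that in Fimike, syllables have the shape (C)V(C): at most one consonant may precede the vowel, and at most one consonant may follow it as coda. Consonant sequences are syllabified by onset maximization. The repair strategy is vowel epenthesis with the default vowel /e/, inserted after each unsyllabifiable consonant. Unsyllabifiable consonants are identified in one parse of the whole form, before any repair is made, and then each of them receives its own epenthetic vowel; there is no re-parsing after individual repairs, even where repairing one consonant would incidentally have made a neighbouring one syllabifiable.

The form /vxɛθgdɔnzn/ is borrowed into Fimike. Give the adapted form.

vexɛθgedɔnzene

The consonants /v/, /g/, /z/, /n/ cannot be parsed into a legal (C)V(C) syllable (at most one coda consonant is licensed; onsets are limited to one consonant).
Inserting the epenthetic vowel yields /v/ → /ve/, /g/ → /ge/, /z/ → /ze/, /n/ → /ne/.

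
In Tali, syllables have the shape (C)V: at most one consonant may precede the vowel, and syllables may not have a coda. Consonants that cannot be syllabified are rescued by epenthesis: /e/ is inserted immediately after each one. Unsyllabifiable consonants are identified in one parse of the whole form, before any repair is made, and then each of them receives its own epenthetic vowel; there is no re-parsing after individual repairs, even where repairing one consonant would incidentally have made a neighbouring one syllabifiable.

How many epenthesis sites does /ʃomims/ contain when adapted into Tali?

The unsyllabifiable consonants are /m/, /s/; each receives one epenthetic vowel.

2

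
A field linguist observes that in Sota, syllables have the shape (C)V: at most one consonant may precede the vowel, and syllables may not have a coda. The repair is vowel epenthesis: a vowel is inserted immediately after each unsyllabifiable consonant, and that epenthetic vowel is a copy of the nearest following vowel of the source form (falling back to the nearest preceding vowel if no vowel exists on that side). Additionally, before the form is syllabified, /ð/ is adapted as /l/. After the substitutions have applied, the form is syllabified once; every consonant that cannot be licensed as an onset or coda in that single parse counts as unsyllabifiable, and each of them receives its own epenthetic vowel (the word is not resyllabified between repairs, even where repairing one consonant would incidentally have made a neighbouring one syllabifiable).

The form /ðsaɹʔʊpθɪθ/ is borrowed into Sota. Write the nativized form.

lasaɹʊʔʊpɪθɪθɪ

Substitution: /ð/ → /l/, giving /lsaɹʔʊpθɪθ/.
The consonants /l/, /ɹ/, /p/, /θ/ cannot be parsed into a legal (C)V syllable (no codas are permitted; onsets are limited to one consonant).
Inserting the epenthetic vowel yields /l/ → /la/, /ɹ/ → /ɹʊ/, /p/ → /pɪ/, /θ/ → /θɪ/.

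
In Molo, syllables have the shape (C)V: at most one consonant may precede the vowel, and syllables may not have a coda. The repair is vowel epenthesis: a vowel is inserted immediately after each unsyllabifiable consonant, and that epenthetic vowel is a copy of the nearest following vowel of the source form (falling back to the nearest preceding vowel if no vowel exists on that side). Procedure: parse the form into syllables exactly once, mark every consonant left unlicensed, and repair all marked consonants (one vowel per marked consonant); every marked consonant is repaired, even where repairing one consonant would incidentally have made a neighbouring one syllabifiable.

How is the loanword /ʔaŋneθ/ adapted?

ʔaŋeneθe

The consonants /ŋ/, /θ/ cannot be parsed into a legal (C)V syllable (no codas are permitted; onsets are limited to one consonant).
Inserting the epenthetic vowel yields /ŋ/ → /ŋe/, /θ/ → /θe/.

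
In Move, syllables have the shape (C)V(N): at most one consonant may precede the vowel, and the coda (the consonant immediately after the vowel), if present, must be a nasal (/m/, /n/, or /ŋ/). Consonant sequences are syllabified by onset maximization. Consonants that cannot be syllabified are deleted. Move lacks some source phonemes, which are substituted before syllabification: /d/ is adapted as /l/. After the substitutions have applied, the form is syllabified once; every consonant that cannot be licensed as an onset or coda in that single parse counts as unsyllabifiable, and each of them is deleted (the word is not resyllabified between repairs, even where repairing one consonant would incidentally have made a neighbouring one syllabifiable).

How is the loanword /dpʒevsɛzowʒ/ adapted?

Substitution: /d/ → /l/, giving /lpʒevsɛzowʒ/.
The consonants /l/, /p/, /v/, /w/, /ʒ/ cannot be parsed into a legal (C)V(N) syllable (only a nasal (/m/, /n/, or /ŋ/) is licensed in coda position; onsets are limited to one consonant).
Each unlicensed consonant is deleted: /l/, /p/, /v/, /w/, /ʒ/.

ʒesɛzo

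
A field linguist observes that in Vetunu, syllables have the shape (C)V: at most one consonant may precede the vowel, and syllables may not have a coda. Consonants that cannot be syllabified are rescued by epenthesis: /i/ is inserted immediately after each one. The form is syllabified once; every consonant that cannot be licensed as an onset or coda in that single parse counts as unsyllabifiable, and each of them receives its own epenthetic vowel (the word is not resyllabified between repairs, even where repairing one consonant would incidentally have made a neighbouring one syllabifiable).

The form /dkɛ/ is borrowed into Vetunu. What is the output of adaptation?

Under (C)V, the unsyllabifiable consonants are /d/ (no codas are permitted; onsets are limited to one consonant).
Inserting the epenthetic vowel yields /d/ → /di/.

dikɛ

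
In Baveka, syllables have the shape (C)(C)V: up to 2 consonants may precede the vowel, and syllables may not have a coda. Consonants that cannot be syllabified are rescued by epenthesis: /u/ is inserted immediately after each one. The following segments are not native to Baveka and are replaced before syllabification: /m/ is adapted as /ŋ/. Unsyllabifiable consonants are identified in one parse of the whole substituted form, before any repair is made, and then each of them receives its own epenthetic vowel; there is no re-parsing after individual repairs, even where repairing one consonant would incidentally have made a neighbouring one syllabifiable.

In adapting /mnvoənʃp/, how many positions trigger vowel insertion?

After substitution the input is /ŋnvoənʃp/.
The unsyllabifiable consonants are /ŋ/, /n/, /ʃ/, /p/; each receives one epenthetic vowel.

4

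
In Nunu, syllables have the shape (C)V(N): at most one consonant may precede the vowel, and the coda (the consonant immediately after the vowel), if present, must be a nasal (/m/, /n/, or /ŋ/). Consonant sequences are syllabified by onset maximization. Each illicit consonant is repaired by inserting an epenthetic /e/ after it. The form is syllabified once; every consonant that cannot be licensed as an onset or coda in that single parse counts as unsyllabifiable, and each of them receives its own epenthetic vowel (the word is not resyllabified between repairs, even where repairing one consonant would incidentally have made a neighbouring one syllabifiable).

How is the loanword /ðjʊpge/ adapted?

ðejʊpege

Syllabifying with onset maximization leaves /ð/, /p/ stranded (only a nasal (/m/, /n/, or /ŋ/) is licensed in coda position; onsets are limited to one consonant).
Epenthesis after each stranded consonant: /ð/ → /ðe/, /p/ → /pe/.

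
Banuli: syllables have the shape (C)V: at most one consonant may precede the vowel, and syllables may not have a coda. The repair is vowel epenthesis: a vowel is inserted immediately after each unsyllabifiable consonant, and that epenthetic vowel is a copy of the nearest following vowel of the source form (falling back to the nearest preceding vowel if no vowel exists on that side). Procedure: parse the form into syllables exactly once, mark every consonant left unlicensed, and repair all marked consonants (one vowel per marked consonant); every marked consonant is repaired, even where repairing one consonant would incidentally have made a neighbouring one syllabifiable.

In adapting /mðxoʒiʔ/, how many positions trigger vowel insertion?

3

The unsyllabifiable consonants are /m/, /ð/, /ʔ/; each receives one epenthetic vowel.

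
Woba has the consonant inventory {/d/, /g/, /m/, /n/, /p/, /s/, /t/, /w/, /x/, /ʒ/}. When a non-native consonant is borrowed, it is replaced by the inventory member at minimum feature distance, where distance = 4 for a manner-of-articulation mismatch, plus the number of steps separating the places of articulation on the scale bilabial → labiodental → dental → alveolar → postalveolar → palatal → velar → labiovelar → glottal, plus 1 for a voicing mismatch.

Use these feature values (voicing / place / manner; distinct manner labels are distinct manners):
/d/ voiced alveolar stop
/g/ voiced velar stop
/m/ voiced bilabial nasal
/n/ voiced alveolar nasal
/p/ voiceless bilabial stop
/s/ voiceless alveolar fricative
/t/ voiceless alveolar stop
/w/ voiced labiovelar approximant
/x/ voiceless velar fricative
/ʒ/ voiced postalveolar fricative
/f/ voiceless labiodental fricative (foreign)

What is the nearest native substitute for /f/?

/s/ is closest: same manner (fricative), place distance 2 (labiodental→alveolar), same voicing; total 2. Next closest is /ʒ/ at distance 4.

s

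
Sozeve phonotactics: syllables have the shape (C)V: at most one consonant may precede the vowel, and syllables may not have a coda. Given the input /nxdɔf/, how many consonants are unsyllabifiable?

Under (C)V, the unsyllabifiable consonants are /n/, /x/, /f/ (no codas are permitted; onsets are limited to one consonant).

3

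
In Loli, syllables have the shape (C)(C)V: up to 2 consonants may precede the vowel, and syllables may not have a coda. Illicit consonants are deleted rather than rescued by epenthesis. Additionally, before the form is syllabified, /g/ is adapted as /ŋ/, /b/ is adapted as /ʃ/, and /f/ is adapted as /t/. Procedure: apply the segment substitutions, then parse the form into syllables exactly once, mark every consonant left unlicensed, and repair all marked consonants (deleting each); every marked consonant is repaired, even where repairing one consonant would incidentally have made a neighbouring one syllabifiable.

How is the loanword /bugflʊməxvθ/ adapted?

ʃutlʊmə

Substitution: /b/ → /ʃ/, /g/ → /ŋ/, /f/ → /t/, giving /ʃuŋtlʊməxvθ/.
The consonants /ŋ/, /x/, /v/, /θ/ cannot be parsed into a legal (C)(C)V syllable (no codas are permitted; onsets may contain at most 2 consonants).
Each unlicensed consonant is deleted: /ŋ/, /x/, /v/, /θ/.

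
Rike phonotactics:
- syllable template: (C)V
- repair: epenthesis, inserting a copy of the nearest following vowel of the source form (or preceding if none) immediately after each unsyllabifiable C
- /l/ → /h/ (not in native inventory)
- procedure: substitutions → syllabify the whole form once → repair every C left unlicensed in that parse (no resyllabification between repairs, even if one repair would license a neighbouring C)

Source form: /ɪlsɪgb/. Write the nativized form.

ɪhɪsɪgɪbɪ

Substitution: /l/ → /h/, giving /ɪhsɪgb/.
Under (C)V, the unsyllabifiable consonants are /h/, /g/, /b/ (no codas are permitted; onsets are limited to one consonant).
Inserting the epenthetic vowel yields /h/ → /hɪ/, /g/ → /gɪ/, /b/ → /bɪ/.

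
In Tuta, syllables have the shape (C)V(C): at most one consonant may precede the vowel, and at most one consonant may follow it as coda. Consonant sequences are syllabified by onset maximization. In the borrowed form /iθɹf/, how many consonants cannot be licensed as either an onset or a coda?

2

Syllabifying with onset maximization leaves /ɹ/, /f/ stranded (at most one coda consonant is licensed; onsets are limited to one consonant).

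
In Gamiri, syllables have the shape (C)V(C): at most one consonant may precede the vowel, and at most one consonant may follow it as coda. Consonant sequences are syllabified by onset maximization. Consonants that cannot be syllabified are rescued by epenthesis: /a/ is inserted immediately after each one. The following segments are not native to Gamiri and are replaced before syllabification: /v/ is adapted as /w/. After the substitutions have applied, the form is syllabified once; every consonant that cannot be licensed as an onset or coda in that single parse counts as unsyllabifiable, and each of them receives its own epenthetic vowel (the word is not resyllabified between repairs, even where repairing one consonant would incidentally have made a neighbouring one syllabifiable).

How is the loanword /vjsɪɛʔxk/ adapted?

Substitution: /v/ → /w/, giving /wjsɪɛʔxk/.
The consonants /w/, /j/, /x/, /k/ cannot be parsed into a legal (C)V(C) syllable (at most one coda consonant is licensed; onsets are limited to one consonant).
Epenthesis after each stranded consonant: /w/ → /wa/, /j/ → /ja/, /x/ → /xa/, /k/ → /ka/.

wajasɪɛʔxaka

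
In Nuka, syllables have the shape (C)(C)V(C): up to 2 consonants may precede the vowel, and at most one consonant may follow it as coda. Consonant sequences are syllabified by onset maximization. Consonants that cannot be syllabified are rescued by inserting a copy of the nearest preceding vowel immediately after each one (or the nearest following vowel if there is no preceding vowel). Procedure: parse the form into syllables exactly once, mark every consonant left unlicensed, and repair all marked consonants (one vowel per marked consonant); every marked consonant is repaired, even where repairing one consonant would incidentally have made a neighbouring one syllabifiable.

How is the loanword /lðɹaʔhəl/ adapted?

laðɹaʔhəl

The consonants /l/ cannot be parsed into a legal (C)(C)V(C) syllable (at most one coda consonant is licensed; onsets may contain at most 2 consonants).
Each unlicensed consonant becomes the onset of a new syllable: /l/ → /la/.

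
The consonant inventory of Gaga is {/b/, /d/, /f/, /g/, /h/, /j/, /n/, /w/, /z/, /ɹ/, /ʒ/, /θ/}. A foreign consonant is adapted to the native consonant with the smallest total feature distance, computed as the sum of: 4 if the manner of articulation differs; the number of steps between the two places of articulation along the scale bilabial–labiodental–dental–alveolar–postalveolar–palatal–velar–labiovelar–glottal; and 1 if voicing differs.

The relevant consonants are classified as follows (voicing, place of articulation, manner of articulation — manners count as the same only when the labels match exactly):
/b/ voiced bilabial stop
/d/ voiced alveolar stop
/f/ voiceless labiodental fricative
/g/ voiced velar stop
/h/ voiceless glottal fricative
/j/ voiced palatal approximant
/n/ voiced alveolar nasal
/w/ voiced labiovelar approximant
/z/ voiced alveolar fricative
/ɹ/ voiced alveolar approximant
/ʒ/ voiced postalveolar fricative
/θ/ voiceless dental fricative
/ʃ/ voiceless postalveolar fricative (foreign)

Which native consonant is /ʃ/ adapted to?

ʒ

/ʒ/ is closest: same manner (fricative), place distance 0 (postalveolar→postalveolar), voicing differs (+1); total 1. Next closest is /z/ at distance 2.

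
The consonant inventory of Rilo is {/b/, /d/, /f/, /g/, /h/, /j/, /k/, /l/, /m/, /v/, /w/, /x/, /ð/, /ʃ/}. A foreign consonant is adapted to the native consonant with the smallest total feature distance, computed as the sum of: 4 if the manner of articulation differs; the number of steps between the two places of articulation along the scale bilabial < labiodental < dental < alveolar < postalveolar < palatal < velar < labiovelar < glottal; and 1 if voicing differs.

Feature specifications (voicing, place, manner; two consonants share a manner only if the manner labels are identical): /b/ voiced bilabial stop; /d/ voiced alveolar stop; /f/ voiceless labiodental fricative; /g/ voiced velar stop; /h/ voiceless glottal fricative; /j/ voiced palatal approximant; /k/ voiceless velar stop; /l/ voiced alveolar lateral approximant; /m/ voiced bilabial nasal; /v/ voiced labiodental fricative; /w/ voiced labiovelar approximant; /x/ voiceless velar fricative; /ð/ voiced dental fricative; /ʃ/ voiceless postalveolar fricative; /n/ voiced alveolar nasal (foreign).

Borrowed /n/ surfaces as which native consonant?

m

/m/ is closest: same manner (nasal), place distance 3 (alveolar→bilabial), same voicing; total 3. Next closest is /d/ at distance 4.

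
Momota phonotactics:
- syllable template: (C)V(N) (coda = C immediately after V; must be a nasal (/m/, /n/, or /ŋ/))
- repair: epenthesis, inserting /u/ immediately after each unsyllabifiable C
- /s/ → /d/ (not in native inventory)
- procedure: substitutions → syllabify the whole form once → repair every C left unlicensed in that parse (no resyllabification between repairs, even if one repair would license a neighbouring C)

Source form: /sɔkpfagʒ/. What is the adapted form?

Substitution: /s/ → /d/, giving /dɔkpfagʒ/.
Syllabifying with onset maximization leaves /k/, /p/, /g/, /ʒ/ stranded (only a nasal (/m/, /n/, or /ŋ/) is licensed in coda position; onsets are limited to one consonant).
Epenthesis after each stranded consonant: /k/ → /ku/, /p/ → /pu/, /g/ → /gu/, /ʒ/ → /ʒu/.

dɔkupufaguʒu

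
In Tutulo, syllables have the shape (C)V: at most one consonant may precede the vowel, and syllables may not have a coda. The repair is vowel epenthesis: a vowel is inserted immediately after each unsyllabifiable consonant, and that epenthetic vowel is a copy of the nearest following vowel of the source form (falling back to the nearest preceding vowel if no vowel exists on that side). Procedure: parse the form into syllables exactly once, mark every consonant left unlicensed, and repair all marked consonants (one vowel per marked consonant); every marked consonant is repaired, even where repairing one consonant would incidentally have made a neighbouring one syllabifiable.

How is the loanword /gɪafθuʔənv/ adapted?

Syllabifying with onset maximization leaves /f/, /n/, /v/ stranded (no codas are permitted; onsets are limited to one consonant).
Inserting the epenthetic vowel yields /f/ → /fu/, /n/ → /nə/, /v/ → /və/.

gɪafuθuʔənəvə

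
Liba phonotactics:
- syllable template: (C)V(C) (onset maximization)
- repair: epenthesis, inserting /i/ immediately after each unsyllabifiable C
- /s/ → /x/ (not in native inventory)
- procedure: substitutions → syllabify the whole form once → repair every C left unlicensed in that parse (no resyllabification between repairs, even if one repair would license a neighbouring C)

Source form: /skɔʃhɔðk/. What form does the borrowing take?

Substitution: /s/ → /x/, giving /xkɔʃhɔðk/.
Under (C)V(C), the unsyllabifiable consonants are /x/, /k/ (at most one coda consonant is licensed; onsets are limited to one consonant).
Inserting the epenthetic vowel yields /x/ → /xi/, /k/ → /ki/.

xikɔʃhɔðki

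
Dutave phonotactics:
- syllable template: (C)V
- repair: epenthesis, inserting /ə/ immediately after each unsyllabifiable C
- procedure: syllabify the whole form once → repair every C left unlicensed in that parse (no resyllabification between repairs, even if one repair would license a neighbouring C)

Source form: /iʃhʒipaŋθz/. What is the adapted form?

iʃəhəʒipaŋəθəzə

Under (C)V, the unsyllabifiable consonants are /ʃ/, /h/, /ŋ/, /θ/, /z/ (no codas are permitted; onsets are limited to one consonant).
Epenthesis after each stranded consonant: /ʃ/ → /ʃə/, /h/ → /hə/, /ŋ/ → /ŋə/, /θ/ → /θə/, /z/ → /zə/.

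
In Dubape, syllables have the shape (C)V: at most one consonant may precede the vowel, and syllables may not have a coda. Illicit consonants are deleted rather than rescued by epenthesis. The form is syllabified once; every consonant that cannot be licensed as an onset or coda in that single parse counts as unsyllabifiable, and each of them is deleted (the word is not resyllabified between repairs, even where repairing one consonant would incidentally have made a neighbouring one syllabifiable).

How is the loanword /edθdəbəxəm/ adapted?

Under (C)V, the unsyllabifiable consonants are /d/, /θ/, /m/ (no codas are permitted; onsets are limited to one consonant).
Deletion applies to /d/, /θ/, /m/.

edəbəxə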